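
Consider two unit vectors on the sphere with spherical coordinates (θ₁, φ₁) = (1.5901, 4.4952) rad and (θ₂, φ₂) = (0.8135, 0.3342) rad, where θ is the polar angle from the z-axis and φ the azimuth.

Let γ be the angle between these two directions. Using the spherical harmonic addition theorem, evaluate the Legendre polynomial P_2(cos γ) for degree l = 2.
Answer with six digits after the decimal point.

-0.267283

Addition theorem: P_2(cos γ) = (4π/5) Σ_m Y*_{lm}(Ω₁) Y_{lm}(Ω₂), m = −2…2:
  m=-2: Y*=-0.350271+0.162501i  Y=+0.160091-0.126417i  product -0.035533+0.070295i
  m=-1: Y*=+0.003213+0.014559i  Y=+0.364327-0.126503i  product +0.003012+0.004898i
  m=+0: Y*=-0.315039-0.000000i  Y=+0.131121+0.000000i  product -0.041308-0.000000i
  m=+1: Y*=-0.003213+0.014559i  Y=-0.364327-0.126503i  product +0.003012-0.004898i
  m=+2: Y*=-0.350271-0.162501i  Y=+0.160091+0.126417i  product -0.035533-0.070295i
Σ over m = -0.106349+0.000000i; ×(4π/5) → -0.267283+0.000000i. Real part: -0.267283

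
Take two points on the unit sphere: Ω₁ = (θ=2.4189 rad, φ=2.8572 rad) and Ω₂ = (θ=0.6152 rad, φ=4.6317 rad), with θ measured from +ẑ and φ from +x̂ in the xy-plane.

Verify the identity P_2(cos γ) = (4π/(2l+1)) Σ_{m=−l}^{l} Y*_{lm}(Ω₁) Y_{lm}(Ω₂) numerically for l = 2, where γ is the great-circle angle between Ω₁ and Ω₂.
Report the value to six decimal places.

0.213603

Summing Y*_{l m}(θ₁,φ₁)·Y_{l m}(θ₂,φ₂) over m ∈ [−2, 2]; prefactor 4π/(2·2+1) = 2.513274:
  term(m=-2) = -0.01996 + 0.00861j   from Y*(Ω₁)=0.14237 - 0.09101j, Y(Ω₂)=-0.12698 - 0.02067j
  term(m=-1) = 0.02823 + 0.13666j   from Y*(Ω₁)=0.36785 - 0.10753j, Y(Ω₂)=-0.02935 + 0.36293j
  term(m=+0) = 0.06845 + 0.00000j   from Y*(Ω₁)=0.21687 + 0.00000j, Y(Ω₂)=0.31564 + 0.00000j
  term(m=+1) = 0.02823 - 0.13666j   from Y*(Ω₁)=-0.36785 - 0.10753j, Y(Ω₂)=0.02935 + 0.36293j
  term(m=+2) = -0.01996 - 0.00861j   from Y*(Ω₁)=0.14237 + 0.09101j, Y(Ω₂)=-0.12698 + 0.02067j
Total Σ_m = 0.08499 - 0.00000j. Multiply by 2.513274: 0.21360 - 0.00000j. P_2(cos γ) = 0.213603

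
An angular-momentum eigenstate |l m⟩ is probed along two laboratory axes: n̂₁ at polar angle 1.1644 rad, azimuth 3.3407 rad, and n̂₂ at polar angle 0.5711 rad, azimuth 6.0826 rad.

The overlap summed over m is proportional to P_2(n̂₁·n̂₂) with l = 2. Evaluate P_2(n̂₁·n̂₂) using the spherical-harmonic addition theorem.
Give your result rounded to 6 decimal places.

-0.476629

Term-by-term m-sum for l=2 (normalisation 4π/5 = 2.513274):
  m=-2: 0.30041 + 0.12638j × 0.10391 + 0.04408j = 0.02565 + 0.02637j  (running Σ = 0.02565 + 0.02637j)
  m=-1: -0.27497 - 0.05548j × 0.34429 + 0.07000j = -0.09079 - 0.03835j  (running Σ = -0.06514 - 0.01198j)
  m=0: -0.16754 + 0.00000j × 0.35431 + 0.00000j = -0.05936 + 0.00000j  (running Σ = -0.12450 - 0.01198j)
  m=1: 0.27497 - 0.05548j × -0.34429 + 0.07000j = -0.09079 + 0.03835j  (running Σ = -0.21529 + 0.02637j)
  m=2: 0.30041 - 0.12638j × 0.10391 - 0.04408j = 0.02565 - 0.02637j  (running Σ = -0.18964 + 0.00000j)
Accumulated sum -0.18964 + 0.00000j; after 4π/(2l+1) scaling, -0.47663 + 0.00000j ⇒ P_2 = -0.476629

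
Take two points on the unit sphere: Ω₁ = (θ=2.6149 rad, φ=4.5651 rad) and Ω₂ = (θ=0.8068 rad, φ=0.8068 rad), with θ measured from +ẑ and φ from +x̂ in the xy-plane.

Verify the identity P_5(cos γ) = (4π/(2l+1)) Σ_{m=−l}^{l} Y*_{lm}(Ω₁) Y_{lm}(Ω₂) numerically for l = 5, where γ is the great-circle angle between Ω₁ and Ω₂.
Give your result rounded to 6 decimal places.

Expand P_5 via completeness: Σ_{m} conj(Y_{5,m}) at Ω₁ times Y_{5,m} at Ω₂ —
  m=-5: Y*=-0.010005-0.011036i  Y=-0.057174+0.070936i  product +0.001355-0.000079i
  m=-4: Y*=-0.067354+0.045015i  Y=-0.275024+0.023602i  product +0.017462-0.013970i
  m=-3: Y*=+0.107591+0.227436i  Y=-0.323519-0.284431i  product +0.029882-0.104182i
  m=-2: Y*=+0.439969-0.133489i  Y=-0.011400-0.266177i  product -0.040547-0.115588i
  m=-1: Y*=-0.053533-0.360821i  Y=-0.142419+0.148650i  product +0.061260+0.043430i
  m=+0: Y*=+0.215123-0.000000i  Y=-0.329407+0.000000i  product -0.070863+0.000000i
  m=+1: Y*=+0.053533-0.360821i  Y=+0.142419+0.148650i  product +0.061260-0.043430i
  m=+2: Y*=+0.439969+0.133489i  Y=-0.011400+0.266177i  product -0.040547+0.115588i
  m=+3: Y*=-0.107591+0.227436i  Y=+0.323519-0.284431i  product +0.029882+0.104182i
  m=+4: Y*=-0.067354-0.045015i  Y=-0.275024-0.023602i  product +0.017462+0.013970i
  m=+5: Y*=+0.010005-0.011036i  Y=+0.057174+0.070936i  product +0.001355+0.000079i
Σ over m = +0.067959+0.000000i; ×(4π/11) → +0.077636+0.000000i. Real part: 0.077636

0.077636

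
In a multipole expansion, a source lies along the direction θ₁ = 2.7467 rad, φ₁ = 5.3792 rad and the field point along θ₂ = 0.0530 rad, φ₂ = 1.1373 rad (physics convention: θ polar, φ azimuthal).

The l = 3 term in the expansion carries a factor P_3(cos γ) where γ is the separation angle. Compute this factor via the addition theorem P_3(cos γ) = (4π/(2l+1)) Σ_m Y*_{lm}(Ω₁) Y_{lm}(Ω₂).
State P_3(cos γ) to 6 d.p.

-0.620789

Expand P_3 via completeness: Σ_{m} conj(Y_{3,m}) at Ω₁ times Y_{3,m} at Ω₂ —
  term(m=-3) = +0.000001+0.000000i   from Y*(Ω₁)=-0.021597-0.009895i, Y(Ω₂)=-0.000060+0.000017i
  term(m=-2) = +0.000236-0.000323i   from Y*(Ω₁)=+0.032803+0.135706i, Y(Ω₂)=-0.001853-0.002184i
  term(m=-1) = -0.012539-0.024654i   from Y*(Ω₁)=+0.250681-0.318497i, Y(Ω₂)=+0.028665-0.061930i
  term(m=+0) = -0.321202-0.000000i   from Y*(Ω₁)=-0.434013-0.000000i, Y(Ω₂)=+0.740076+0.000000i
  term(m=+1) = -0.012539+0.024654i   from Y*(Ω₁)=-0.250681-0.318497i, Y(Ω₂)=-0.028665-0.061930i
  term(m=+2) = +0.000236+0.000323i   from Y*(Ω₁)=+0.032803-0.135706i, Y(Ω₂)=-0.001853+0.002184i
  term(m=+3) = +0.000001-0.000000i   from Y*(Ω₁)=+0.021597-0.009895i, Y(Ω₂)=+0.000060+0.000017i
Σ over m = -0.345806+0.000000i; ×(4π/7) → -0.620789+0.000000i. Real part: -0.620789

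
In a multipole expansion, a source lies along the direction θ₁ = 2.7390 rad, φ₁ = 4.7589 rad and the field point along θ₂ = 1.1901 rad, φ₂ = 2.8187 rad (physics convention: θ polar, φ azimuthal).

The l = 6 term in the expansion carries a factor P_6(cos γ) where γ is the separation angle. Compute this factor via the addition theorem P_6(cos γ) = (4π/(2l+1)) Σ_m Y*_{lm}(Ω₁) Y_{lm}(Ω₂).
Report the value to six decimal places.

Expand P_6 via completeness: Σ_{m} conj(Y_{6,m}) at Ω₁ times Y_{6,m} at Ω₂ —
  [-6]  conj(Y_{6,-6})(Ω₁) = (-0.001680, -0.000481) ; Y_{6,-6}(Ω₂) = (-0.110873, 0.288799) ; Δ = (0.000325, -0.000432)
  [-5]  conj(Y_{6,-5})(Ω₁) = (-0.003276, 0.013833) ; Y_{6,-5}(Ω₂) = (0.018722, -0.428476) ; Δ = (0.005866, 0.001663)
  [-4]  conj(Y_{6,-4})(Ω₁) = (0.068674, 0.012926) ; Y_{6,-4}(Ω₂) = (0.037892, 0.132160) ; Δ = (0.000894, 0.009566)
  [-3]  conj(Y_{6,-3})(Ω₁) = (0.031641, -0.225291) ; Y_{6,-3}(Ω₂) = (0.162501, 0.236451) ; Δ = (0.058412, -0.029128)
  [-2]  conj(Y_{6,-2})(Ω₁) = (-0.468403, -0.043698) ; Y_{6,-2}(Ω₂) = (-0.191936, -0.144638) ; Δ = (0.083583, 0.076136)
  [-1]  conj(Y_{6,-1})(Ω₁) = (-0.022449, 0.482319) ; Y_{6,-1}(Ω₂) = (-0.200428, -0.067064) ; Δ = (0.036846, -0.095165)
  [+0]  conj(Y_{6,0})(Ω₁) = (-0.109194, -0.000000) ; Y_{6,0}(Ω₂) = (0.260644, 0.000000) ; Δ = (-0.028461, -0.000000)
  [+1]  conj(Y_{6,1})(Ω₁) = (0.022449, 0.482319) ; Y_{6,1}(Ω₂) = (0.200428, -0.067064) ; Δ = (0.036846, 0.095165)
  [+2]  conj(Y_{6,2})(Ω₁) = (-0.468403, 0.043698) ; Y_{6,2}(Ω₂) = (-0.191936, 0.144638) ; Δ = (0.083583, -0.076136)
  [+3]  conj(Y_{6,3})(Ω₁) = (-0.031641, -0.225291) ; Y_{6,3}(Ω₂) = (-0.162501, 0.236451) ; Δ = (0.058412, 0.029128)
  [+4]  conj(Y_{6,4})(Ω₁) = (0.068674, -0.012926) ; Y_{6,4}(Ω₂) = (0.037892, -0.132160) ; Δ = (0.000894, -0.009566)
  [+5]  conj(Y_{6,5})(Ω₁) = (0.003276, 0.013833) ; Y_{6,5}(Ω₂) = (-0.018722, -0.428476) ; Δ = (0.005866, -0.001663)
  [+6]  conj(Y_{6,6})(Ω₁) = (-0.001680, 0.000481) ; Y_{6,6}(Ω₂) = (-0.110873, -0.288799) ; Δ = (0.000325, 0.000432)
Accumulated sum (0.343390, 0.000000); after 4π/(2l+1) scaling, (0.331936, 0.000000) ⇒ P_6 = 0.331936

0.331936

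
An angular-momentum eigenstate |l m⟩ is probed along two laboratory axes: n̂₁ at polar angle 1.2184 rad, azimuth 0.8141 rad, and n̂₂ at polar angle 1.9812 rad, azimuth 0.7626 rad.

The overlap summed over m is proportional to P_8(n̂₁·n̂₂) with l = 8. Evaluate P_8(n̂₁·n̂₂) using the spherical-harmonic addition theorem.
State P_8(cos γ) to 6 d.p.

Addition theorem: P_8(cos γ) = (4π/17) Σ_m Y*_{lm}(Ω₁) Y_{lm}(Ω₂), m = −8…8:
  term(m=-8) = (0.073256, 0.032014)   from Y*(Ω₁)=(0.302184, 0.070632), Y(Ω₂)=(0.253342, 0.046725)
  term(m=-7) = (-0.191517, -0.072197)   from Y*(Ω₁)=(0.380710, -0.251877), Y(Ω₂)=(-0.262632, -0.363395)
  term(m=-6) = (0.059889, 0.019118)   from Y*(Ω₁)=(0.034693, -0.199461), Y(Ω₂)=(-0.042343, 0.307618)
  term(m=-5) = (-0.030873, -0.008130)   from Y*(Ω₁)=(0.148447, 0.198595), Y(Ω₂)=(-0.100814, 0.080102)
  term(m=-4) = (0.107698, 0.022505)   from Y*(Ω₁)=(0.306365, 0.035328), Y(Ω₂)=(0.355280, 0.032489)
  term(m=-3) = (0.004544, 0.000708)   from Y*(Ω₁)=(-0.087009, 0.073182), Y(Ω₂)=(-0.026582, -0.030491)
  term(m=-2) = (0.105738, 0.010930)   from Y*(Ω₁)=(-0.018642, 0.324387), Y(Ω₂)=(0.014912, -0.326820)
  term(m=-1) = (0.005710, 0.000294)   from Y*(Ω₁)=(-0.036571, -0.038733), Y(Ω₂)=(-0.077608, 0.074148)
  term(m=+0) = (0.101261, 0.000000)   from Y*(Ω₁)=(-0.324995, -0.000000), Y(Ω₂)=(-0.311577, 0.000000)
  term(m=+1) = (0.005710, -0.000294)   from Y*(Ω₁)=(0.036571, -0.038733), Y(Ω₂)=(0.077608, 0.074148)
  term(m=+2) = (0.105738, -0.010930)   from Y*(Ω₁)=(-0.018642, -0.324387), Y(Ω₂)=(0.014912, 0.326820)
  term(m=+3) = (0.004544, -0.000708)   from Y*(Ω₁)=(0.087009, 0.073182), Y(Ω₂)=(0.026582, -0.030491)
  term(m=+4) = (0.107698, -0.022505)   from Y*(Ω₁)=(0.306365, -0.035328), Y(Ω₂)=(0.355280, -0.032489)
  term(m=+5) = (-0.030873, 0.008130)   from Y*(Ω₁)=(-0.148447, 0.198595), Y(Ω₂)=(0.100814, 0.080102)
  term(m=+6) = (0.059889, -0.019118)   from Y*(Ω₁)=(0.034693, 0.199461), Y(Ω₂)=(-0.042343, -0.307618)
  term(m=+7) = (-0.191517, 0.072197)   from Y*(Ω₁)=(-0.380710, -0.251877), Y(Ω₂)=(0.262632, -0.363395)
  term(m=+8) = (0.073256, -0.032014)   from Y*(Ω₁)=(0.302184, -0.070632), Y(Ω₂)=(0.253342, -0.046725)
Total Σ_m = (0.370150, 0.000000). Multiply by 0.739198: (0.273614, 0.000000). P_8(cos γ) = 0.273614

0.273614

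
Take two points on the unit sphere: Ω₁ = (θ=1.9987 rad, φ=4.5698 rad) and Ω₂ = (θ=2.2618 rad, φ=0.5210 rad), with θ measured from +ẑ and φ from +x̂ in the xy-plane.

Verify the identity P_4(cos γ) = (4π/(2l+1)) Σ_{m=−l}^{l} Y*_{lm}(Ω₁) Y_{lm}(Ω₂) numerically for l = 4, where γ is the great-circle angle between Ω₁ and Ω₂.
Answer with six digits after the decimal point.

Term-by-term m-sum for l=4 (normalisation 4π/9 = 1.396263):
  m=-4: (0.255248, -0.163734) × (-0.076618, -0.135951) = (-0.041817, -0.022156)  (running Σ = (-0.041817, -0.022156))
  m=-3: (-0.162283, -0.355946) × (-0.002846, 0.365029) = (0.130392, -0.058225)  (running Σ = (0.088576, -0.080381))
  m=-2: (-0.054574, 0.015999) × (0.184719, -0.316136) = (-0.005023, 0.020208)  (running Σ = (0.083553, -0.060173))
  m=-1: (-0.045552, -0.317294) × (0.031606, -0.018138) = (-0.007195, -0.009202)  (running Σ = (0.076358, -0.069375))
  m=0: (-0.119333, -0.000000) × (-0.360835, 0.000000) = (0.043060, 0.000000)  (running Σ = (0.119418, -0.069375))
  m=1: (0.045552, -0.317294) × (-0.031606, -0.018138) = (-0.007195, 0.009202)  (running Σ = (0.112223, -0.060173))
  m=2: (-0.054574, -0.015999) × (0.184719, 0.316136) = (-0.005023, -0.020208)  (running Σ = (0.107200, -0.080381))
  m=3: (0.162283, -0.355946) × (0.002846, 0.365029) = (0.130392, 0.058225)  (running Σ = (0.237592, -0.022156))
  m=4: (0.255248, 0.163734) × (-0.076618, 0.135951) = (-0.041817, 0.022156)  (running Σ = (0.195776, 0.000000))
Σ over m = (0.195776, 0.000000); ×(4π/9) → (0.273354, 0.000000). Real part: 0.273354

0.273354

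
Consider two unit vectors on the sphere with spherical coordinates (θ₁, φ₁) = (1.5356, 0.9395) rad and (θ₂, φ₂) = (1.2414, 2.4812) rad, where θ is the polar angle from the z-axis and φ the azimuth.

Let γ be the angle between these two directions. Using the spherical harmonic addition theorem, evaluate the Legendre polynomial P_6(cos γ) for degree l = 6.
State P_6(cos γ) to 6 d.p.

Term-by-term m-sum for l=6 (normalisation 4π/13 = 0.966644):
  [-6]  conj(Y_{6,-6})(Ω₁) = (0.384257, -0.289808) ; Y_{6,-6}(Ω₂) = (-0.236371, -0.253710) ; Δ = (-0.164354, -0.028988)
  [-5]  conj(Y_{6,-5})(Ω₁) = (-0.000874, -0.058699) ; Y_{6,-5}(Ω₂) = (0.405361, 0.065571) ; Δ = (0.003495, -0.023851)
  [-4]  conj(Y_{6,-4})(Ω₁) = (0.286443, 0.202945) ; Y_{6,-4}(Ω₂) = (-0.037896, 0.020704) ; Δ = (-0.015057, -0.001760)
  [-3]  conj(Y_{6,-3})(Ω₁) = (0.064791, -0.021694) ; Y_{6,-3}(Ω₂) = (-0.131689, 0.302675) ; Δ = (-0.001966, 0.022467)
  [-2]  conj(Y_{6,-2})(Ω₁) = (-0.096482, 0.303071) ; Y_{6,-2}(Ω₂) = (-0.037671, -0.147525) ; Δ = (0.048345, 0.002817)
  [-1]  conj(Y_{6,-1})(Ω₁) = (0.042436, 0.058044) ; Y_{6,-1}(Ω₂) = (-0.221307, -0.171897) ; Δ = (0.000586, -0.020140)
  [+0]  conj(Y_{6,0})(Ω₁) = (-0.309612, -0.000000) ; Y_{6,0}(Ω₂) = (0.178152, 0.000000) ; Δ = (-0.055158, -0.000000)
  [+1]  conj(Y_{6,1})(Ω₁) = (-0.042436, 0.058044) ; Y_{6,1}(Ω₂) = (0.221307, -0.171897) ; Δ = (0.000586, 0.020140)
  [+2]  conj(Y_{6,2})(Ω₁) = (-0.096482, -0.303071) ; Y_{6,2}(Ω₂) = (-0.037671, 0.147525) ; Δ = (0.048345, -0.002817)
  [+3]  conj(Y_{6,3})(Ω₁) = (-0.064791, -0.021694) ; Y_{6,3}(Ω₂) = (0.131689, 0.302675) ; Δ = (-0.001966, -0.022467)
  [+4]  conj(Y_{6,4})(Ω₁) = (0.286443, -0.202945) ; Y_{6,4}(Ω₂) = (-0.037896, -0.020704) ; Δ = (-0.015057, 0.001760)
  [+5]  conj(Y_{6,5})(Ω₁) = (0.000874, -0.058699) ; Y_{6,5}(Ω₂) = (-0.405361, 0.065571) ; Δ = (0.003495, 0.023851)
  [+6]  conj(Y_{6,6})(Ω₁) = (0.384257, 0.289808) ; Y_{6,6}(Ω₂) = (-0.236371, 0.253710) ; Δ = (-0.164354, 0.028988)
Σ over m = (-0.313060, -0.000000); ×(4π/13) → (-0.302618, -0.000000). Real part: -0.302618

-0.302618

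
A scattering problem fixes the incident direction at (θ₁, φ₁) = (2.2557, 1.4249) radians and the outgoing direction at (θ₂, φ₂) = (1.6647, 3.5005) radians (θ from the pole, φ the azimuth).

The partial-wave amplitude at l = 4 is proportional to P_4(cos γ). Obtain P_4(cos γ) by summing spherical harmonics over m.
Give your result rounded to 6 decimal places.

0.048521

Addition theorem: P_4(cos γ) = (4π/9) Σ_m Y*_{lm}(Ω₁) Y_{lm}(Ω₂), m = −4…4:
  [-4]  conj(Y_{4,-4})(Ω₁) = (0.132864, -0.087731) ; Y_{4,-4}(Ω₂) = (0.058590, -0.430820) ; Δ = (-0.030012, -0.062381)
  [-3]  conj(Y_{4,-3})(Ω₁) = (0.155904, 0.333157) ; Y_{4,-3}(Ω₂) = (0.054924, -0.101968) ; Δ = (0.042534, 0.002401)
  [-2]  conj(Y_{4,-2})(Ω₁) = (-0.346152, 0.103972) ; Y_{4,-2}(Ω₂) = (-0.234391, 0.204672) ; Δ = (0.059855, -0.095218)
  [-1]  conj(Y_{4,-1})(Ω₁) = (0.006697, 0.045574) ; Y_{4,-1}(Ω₂) = (-0.121505, 0.045583) ; Δ = (-0.002891, -0.005232)
  [+0]  conj(Y_{4,0})(Ω₁) = (-0.359709, -0.000000) ; Y_{4,0}(Ω₂) = (0.289741, 0.000000) ; Δ = (-0.104222, -0.000000)
  [+1]  conj(Y_{4,1})(Ω₁) = (-0.006697, 0.045574) ; Y_{4,1}(Ω₂) = (0.121505, 0.045583) ; Δ = (-0.002891, 0.005232)
  [+2]  conj(Y_{4,2})(Ω₁) = (-0.346152, -0.103972) ; Y_{4,2}(Ω₂) = (-0.234391, -0.204672) ; Δ = (0.059855, 0.095218)
  [+3]  conj(Y_{4,3})(Ω₁) = (-0.155904, 0.333157) ; Y_{4,3}(Ω₂) = (-0.054924, -0.101968) ; Δ = (0.042534, -0.002401)
  [+4]  conj(Y_{4,4})(Ω₁) = (0.132864, 0.087731) ; Y_{4,4}(Ω₂) = (0.058590, 0.430820) ; Δ = (-0.030012, 0.062381)
Accumulated sum (0.034750, -0.000000); after 4π/(2l+1) scaling, (0.048521, -0.000000) ⇒ P_4 = 0.048521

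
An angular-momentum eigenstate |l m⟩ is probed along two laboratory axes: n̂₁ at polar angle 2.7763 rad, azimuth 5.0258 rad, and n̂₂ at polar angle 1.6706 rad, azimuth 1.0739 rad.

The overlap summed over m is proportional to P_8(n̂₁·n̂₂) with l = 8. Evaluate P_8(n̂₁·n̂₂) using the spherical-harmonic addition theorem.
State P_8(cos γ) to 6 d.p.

Summing Y*_{l m}(θ₁,φ₁)·Y_{l m}(θ₂,φ₂) over m ∈ [−8, 8]; prefactor 4π/(2·8+1) = 0.739198:
  term(m=-8) = +0.000066+0.000013i   from Y*(Ω₁)=-0.000110+0.000081i, Y(Ω₂)=-0.332932-0.366664i
  term(m=-7) = -0.000232+0.000163i   from Y*(Ω₁)=+0.001161+0.000834i, Y(Ω₂)=-0.065535+0.187238i
  term(m=-6) = -0.000438+0.002906i   from Y*(Ω₁)=+0.002881-0.009004i, Y(Ω₂)=-0.306933+0.049600i
  term(m=-5) = -0.006162-0.007926i   from Y*(Ω₁)=-0.044559+0.000167i, Y(Ω₂)=+0.137625+0.178389i
  term(m=-4) = -0.037794-0.003778i   from Y*(Ω₁)=+0.047737+0.145437i, Y(Ω₂)=-0.100453+0.226895i
  term(m=-3) = +0.066351-0.057108i   from Y*(Ω₁)=+0.300360-0.219256i, Y(Ω₂)=+0.234657-0.018838i
  term(m=-2) = +0.006245-0.125251i   from Y*(Ω₁)=-0.463392-0.335615i, Y(Ω₂)=+0.119566+0.183695i
  term(m=-1) = +0.058359+0.061342i   from Y*(Ω₁)=-0.109183+0.336889i, Y(Ω₂)=+0.113969-0.210167i
  term(m=+0) = -0.072804-0.000000i   from Y*(Ω₁)=-0.345909-0.000000i, Y(Ω₂)=+0.210471+0.000000i
  term(m=+1) = +0.058359-0.061342i   from Y*(Ω₁)=+0.109183+0.336889i, Y(Ω₂)=-0.113969-0.210167i
  term(m=+2) = +0.006245+0.125251i   from Y*(Ω₁)=-0.463392+0.335615i, Y(Ω₂)=+0.119566-0.183695i
  term(m=+3) = +0.066351+0.057108i   from Y*(Ω₁)=-0.300360-0.219256i, Y(Ω₂)=-0.234657-0.018838i
  term(m=+4) = -0.037794+0.003778i   from Y*(Ω₁)=+0.047737-0.145437i, Y(Ω₂)=-0.100453-0.226895i
  term(m=+5) = -0.006162+0.007926i   from Y*(Ω₁)=+0.044559+0.000167i, Y(Ω₂)=-0.137625+0.178389i
  term(m=+6) = -0.000438-0.002906i   from Y*(Ω₁)=+0.002881+0.009004i, Y(Ω₂)=-0.306933-0.049600i
  term(m=+7) = -0.000232-0.000163i   from Y*(Ω₁)=-0.001161+0.000834i, Y(Ω₂)=+0.065535+0.187238i
  term(m=+8) = +0.000066-0.000013i   from Y*(Ω₁)=-0.000110-0.000081i, Y(Ω₂)=-0.332932+0.366664i
Total Σ_m = +0.099988+0.000000i. Multiply by 0.739198: +0.073911+0.000000i. P_8(cos γ) = 0.073911

0.073911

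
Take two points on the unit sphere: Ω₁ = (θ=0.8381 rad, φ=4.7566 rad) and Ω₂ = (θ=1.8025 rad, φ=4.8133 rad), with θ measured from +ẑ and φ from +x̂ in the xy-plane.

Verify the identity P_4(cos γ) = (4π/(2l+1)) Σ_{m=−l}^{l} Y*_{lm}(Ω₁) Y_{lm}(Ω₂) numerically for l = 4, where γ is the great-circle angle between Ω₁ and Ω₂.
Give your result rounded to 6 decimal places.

Summing Y*_{l m}(θ₁,φ₁)·Y_{l m}(θ₂,φ₂) over m ∈ [−4, 4]; prefactor 4π/(2·4+1) = 1.396263:
  [-4]  conj(Y_{4,-4})(Ω₁) = 0.13303 + 0.02377j ; Y_{4,-4}(Ω₂) = 0.36518 - 0.15597j ; Δ = 0.05229 - 0.01207j
  [-3]  conj(Y_{4,-3})(Ω₁) = -0.04548 + 0.34090j ; Y_{4,-3}(Ω₂) = 0.07900 + 0.25295j ; Δ = -0.08982 + 0.01543j
  [-2]  conj(Y_{4,-2})(Ω₁) = -0.39254 - 0.03480j ; Y_{4,-2}(Ω₂) = 0.19585 - 0.04007j ; Δ = -0.07827 + 0.00891j
  [-1]  conj(Y_{4,-1})(Ω₁) = 0.00137 - 0.03097j ; Y_{4,-1}(Ω₂) = 0.02802 + 0.27676j ; Δ = 0.00861 - 0.00049j
  [+0]  conj(Y_{4,0})(Ω₁) = -0.36138 + 0.00000j ; Y_{4,0}(Ω₂) = 0.16030 + 0.00000j ; Δ = -0.05793 + 0.00000j
  [+1]  conj(Y_{4,1})(Ω₁) = -0.00137 - 0.03097j ; Y_{4,1}(Ω₂) = -0.02802 + 0.27676j ; Δ = 0.00861 + 0.00049j
  [+2]  conj(Y_{4,2})(Ω₁) = -0.39254 + 0.03480j ; Y_{4,2}(Ω₂) = 0.19585 + 0.04007j ; Δ = -0.07827 - 0.00891j
  [+3]  conj(Y_{4,3})(Ω₁) = 0.04548 + 0.34090j ; Y_{4,3}(Ω₂) = -0.07900 + 0.25295j ; Δ = -0.08982 - 0.01543j
  [+4]  conj(Y_{4,4})(Ω₁) = 0.13303 - 0.02377j ; Y_{4,4}(Ω₂) = 0.36518 + 0.15597j ; Δ = 0.05229 + 0.01207j
Total Σ_m = -0.27233 + 0.00000j. Multiply by 1.396263: -0.38025 + 0.00000j. P_4(cos γ) = -0.380247

-0.380247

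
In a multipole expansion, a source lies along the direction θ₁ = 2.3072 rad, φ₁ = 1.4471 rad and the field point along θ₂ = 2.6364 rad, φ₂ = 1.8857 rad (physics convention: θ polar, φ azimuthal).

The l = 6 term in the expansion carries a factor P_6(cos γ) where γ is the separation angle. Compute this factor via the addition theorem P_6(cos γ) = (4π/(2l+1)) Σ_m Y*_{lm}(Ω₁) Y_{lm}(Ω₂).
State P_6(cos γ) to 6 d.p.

Summing Y*_{l m}(θ₁,φ₁)·Y_{l m}(θ₂,φ₂) over m ∈ [−6, 6]; prefactor 4π/(2·6+1) = 0.966644:
  term(m=-6) = (-0.000433, -0.000242)   from Y*(Ω₁)=(-0.058885, 0.054003), Y(Ω₂)=(0.001945, 0.005896)
  term(m=-5) = (-0.005686, -0.007928)   from Y*(Ω₁)=(-0.145474, -0.204426), Y(Ω₂)=(0.038885, -0.000145)
  term(m=-4) = (-0.011300, -0.060850)   from Y*(Ω₁)=(0.374833, -0.202241), Y(Ω₂)=(0.044492, -0.138333)
  term(m=-3) = (0.030858, -0.118378)   from Y*(Ω₁)=(0.126583, 0.325309), Y(Ω₂)=(-0.283986, -0.205360)
  term(m=-2) = (-0.023179, 0.027880)   from Y*(Ω₁)=(0.070163, -0.017721), Y(Ω₂)=(-0.404891, 0.295092)
  term(m=-1) = (-0.081125, 0.038053)   from Y*(Ω₁)=(0.045977, 0.369798), Y(Ω₂)=(0.074477, 0.228637)
  term(m=+0) = (0.011930, 0.000000)   from Y*(Ω₁)=(-0.033628, -0.000000), Y(Ω₂)=(-0.354765, 0.000000)
  term(m=+1) = (-0.081125, -0.038053)   from Y*(Ω₁)=(-0.045977, 0.369798), Y(Ω₂)=(-0.074477, 0.228637)
  term(m=+2) = (-0.023179, -0.027880)   from Y*(Ω₁)=(0.070163, 0.017721), Y(Ω₂)=(-0.404891, -0.295092)
  term(m=+3) = (0.030858, 0.118378)   from Y*(Ω₁)=(-0.126583, 0.325309), Y(Ω₂)=(0.283986, -0.205360)
  term(m=+4) = (-0.011300, 0.060850)   from Y*(Ω₁)=(0.374833, 0.202241), Y(Ω₂)=(0.044492, 0.138333)
  term(m=+5) = (-0.005686, 0.007928)   from Y*(Ω₁)=(0.145474, -0.204426), Y(Ω₂)=(-0.038885, -0.000145)
  term(m=+6) = (-0.000433, 0.000242)   from Y*(Ω₁)=(-0.058885, -0.054003), Y(Ω₂)=(0.001945, -0.005896)
Total Σ_m = (-0.169800, -0.000000). Multiply by 0.966644: (-0.164137, -0.000000). P_6(cos γ) = -0.164137

-0.164137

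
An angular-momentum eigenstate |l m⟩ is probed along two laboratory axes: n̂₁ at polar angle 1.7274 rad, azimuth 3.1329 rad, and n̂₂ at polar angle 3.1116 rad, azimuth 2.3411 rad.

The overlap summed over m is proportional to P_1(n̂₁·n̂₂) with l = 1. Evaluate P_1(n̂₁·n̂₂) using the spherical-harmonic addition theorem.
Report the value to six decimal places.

0.176705

Summing Y*_{l m}(θ₁,φ₁)·Y_{l m}(θ₂,φ₂) over m ∈ [−1, 1]; prefactor 4π/(2·1+1) = 4.188790:
  term(m=-1) = 0.00248 + 0.00252j   from Y*(Ω₁)=-0.34125 + 0.00297j, Y(Ω₂)=-0.00721 - 0.00744j
  term(m=+0) = 0.03722 + 0.00000j   from Y*(Ω₁)=-0.07620 + 0.00000j, Y(Ω₂)=-0.48838 + 0.00000j
  term(m=+1) = 0.00248 - 0.00252j   from Y*(Ω₁)=0.34125 + 0.00297j, Y(Ω₂)=0.00721 - 0.00744j
Accumulated sum 0.04219 + 0.00000j; after 4π/(2l+1) scaling, 0.17671 + 0.00000j ⇒ P_1 = 0.176705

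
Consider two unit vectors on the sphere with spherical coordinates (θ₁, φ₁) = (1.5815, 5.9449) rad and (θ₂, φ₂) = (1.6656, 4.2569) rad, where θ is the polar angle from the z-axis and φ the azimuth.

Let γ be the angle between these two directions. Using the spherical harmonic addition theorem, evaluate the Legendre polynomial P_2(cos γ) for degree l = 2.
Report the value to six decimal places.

Expand P_2 via completeness: Σ_{m} conj(Y_{2,m}) at Ω₁ times Y_{2,m} at Ω₂ —
  term(m=-2) = -0.143810-0.034341i   from Y*(Ω₁)=+0.301153-0.241827i, Y(Ω₂)=-0.234654-0.302462i
  term(m=-1) = -0.000070+0.000598i   from Y*(Ω₁)=-0.007800+0.002744i, Y(Ω₂)=+0.032026-0.065380i
  term(m=+0) = +0.096765+0.000000i   from Y*(Ω₁)=-0.315283-0.000000i, Y(Ω₂)=-0.306913+0.000000i
  term(m=+1) = -0.000070-0.000598i   from Y*(Ω₁)=+0.007800+0.002744i, Y(Ω₂)=-0.032026-0.065380i
  term(m=+2) = -0.143810+0.034341i   from Y*(Ω₁)=+0.301153+0.241827i, Y(Ω₂)=-0.234654+0.302462i
Accumulated sum -0.190997+0.000000i; after 4π/(2l+1) scaling, -0.480028+0.000000i ⇒ P_2 = -0.480028

-0.480028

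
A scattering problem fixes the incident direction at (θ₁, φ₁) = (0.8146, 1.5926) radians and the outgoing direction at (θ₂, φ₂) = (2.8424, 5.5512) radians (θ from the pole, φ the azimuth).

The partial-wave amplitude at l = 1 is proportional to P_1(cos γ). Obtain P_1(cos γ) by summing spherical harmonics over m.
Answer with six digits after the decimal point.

Summing Y*_{l m}(θ₁,φ₁)·Y_{l m}(θ₂,φ₂) over m ∈ [−1, 1]; prefactor 4π/(2·1+1) = 4.188790:
  [-1]  conj(Y_{1,-1})(Ω₁) = (-0.005479, 0.251270) ; Y_{1,-1}(Ω₂) = (0.075749, 0.068061) ; Δ = (-0.017517, 0.018661)
  [+0]  conj(Y_{1,0})(Ω₁) = (0.335259, -0.000000) ; Y_{1,0}(Ω₂) = (-0.466896, 0.000000) ; Δ = (-0.156531, 0.000000)
  [+1]  conj(Y_{1,1})(Ω₁) = (0.005479, 0.251270) ; Y_{1,1}(Ω₂) = (-0.075749, 0.068061) ; Δ = (-0.017517, -0.018661)
Accumulated sum (-0.191565, 0.000000); after 4π/(2l+1) scaling, (-0.802424, 0.000000) ⇒ P_1 = -0.802424

-0.802424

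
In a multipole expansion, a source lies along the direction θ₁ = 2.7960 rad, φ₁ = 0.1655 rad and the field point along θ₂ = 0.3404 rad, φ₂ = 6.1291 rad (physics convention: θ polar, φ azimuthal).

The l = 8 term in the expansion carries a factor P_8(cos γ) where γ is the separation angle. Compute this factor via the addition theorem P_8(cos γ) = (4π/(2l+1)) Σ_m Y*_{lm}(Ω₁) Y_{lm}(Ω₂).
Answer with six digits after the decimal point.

Summing Y*_{l m}(θ₁,φ₁)·Y_{l m}(θ₂,φ₂) over m ∈ [−8, 8]; prefactor 4π/(2·8+1) = 0.739198:
  term(m=-8) = (-0.000000, 0.000000)   from Y*(Ω₁)=(0.000022, 0.000087), Y(Ω₂)=(0.000026, 0.000075)
  term(m=-7) = (0.000001, -0.000001)   from Y*(Ω₁)=(-0.000398, -0.000910), Y(Ω₂)=(0.000425, 0.000792)
  term(m=-6) = (-0.000015, 0.000042)   from Y*(Ω₁)=(0.003815, 0.005851), Y(Ω₂)=(0.003870, 0.005131)
  term(m=-5) = (0.000031, -0.001152)   from Y*(Ω₁)=(-0.023740, -0.025828), Y(Ω₂)=(0.023565, 0.022870)
  term(m=-4) = (0.004561, 0.015149)   from Y*(Ω₁)=(0.101625, 0.079197), Y(Ω₂)=(0.100200, 0.070982)
  term(m=-3) = (-0.063395, -0.090312)   from Y*(Ω₁)=(-0.296243, -0.160495), Y(Ω₂)=(0.293123, 0.146052)
  term(m=-2) = (0.258066, 0.191809)   from Y*(Ω₁)=(0.537438, 0.184687), Y(Ω₂)=(0.539153, 0.171619)
  term(m=-1) = (-0.180889, -0.059861)   from Y*(Ω₁)=(-0.421616, -0.070422), Y(Ω₂)=(0.440464, 0.068411)
  term(m=+0) = (0.073285, 0.000000)   from Y*(Ω₁)=(-0.280502, -0.000000), Y(Ω₂)=(-0.261263, 0.000000)
  term(m=+1) = (-0.180889, 0.059861)   from Y*(Ω₁)=(0.421616, -0.070422), Y(Ω₂)=(-0.440464, 0.068411)
  term(m=+2) = (0.258066, -0.191809)   from Y*(Ω₁)=(0.537438, -0.184687), Y(Ω₂)=(0.539153, -0.171619)
  term(m=+3) = (-0.063395, 0.090312)   from Y*(Ω₁)=(0.296243, -0.160495), Y(Ω₂)=(-0.293123, 0.146052)
  term(m=+4) = (0.004561, -0.015149)   from Y*(Ω₁)=(0.101625, -0.079197), Y(Ω₂)=(0.100200, -0.070982)
  term(m=+5) = (0.000031, 0.001152)   from Y*(Ω₁)=(0.023740, -0.025828), Y(Ω₂)=(-0.023565, 0.022870)
  term(m=+6) = (-0.000015, -0.000042)   from Y*(Ω₁)=(0.003815, -0.005851), Y(Ω₂)=(0.003870, -0.005131)
  term(m=+7) = (0.000001, 0.000001)   from Y*(Ω₁)=(0.000398, -0.000910), Y(Ω₂)=(-0.000425, 0.000792)
  term(m=+8) = (-0.000000, -0.000000)   from Y*(Ω₁)=(0.000022, -0.000087), Y(Ω₂)=(0.000026, -0.000075)
Σ over m = (0.110004, -0.000000); ×(4π/17) → (0.081315, -0.000000). Real part: 0.081315

0.081315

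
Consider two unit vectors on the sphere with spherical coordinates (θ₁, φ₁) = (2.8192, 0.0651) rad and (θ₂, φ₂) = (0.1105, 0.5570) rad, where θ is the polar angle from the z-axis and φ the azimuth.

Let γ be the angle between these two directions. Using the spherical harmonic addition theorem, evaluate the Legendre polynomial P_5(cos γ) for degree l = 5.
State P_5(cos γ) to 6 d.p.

Expand P_5 via completeness: Σ_{m} conj(Y_{5,m}) at Ω₁ times Y_{5,m} at Ω₂ —
  term(m=-5) = -0.000000-0.000000i   from Y*(Ω₁)=+0.001404+0.000474i, Y(Ω₂)=-0.000007-0.000003i
  term(m=-4) = +0.000001+0.000003i   from Y*(Ω₁)=-0.013556-0.003612i, Y(Ω₂)=-0.000132-0.000171i
  term(m=-3) = +0.000027-0.000285i   from Y*(Ω₁)=+0.076599+0.015153i, Y(Ω₂)=-0.000366-0.003642i
  term(m=-2) = -0.006107+0.009180i   from Y*(Ω₁)=-0.271814-0.035592i, Y(Ω₂)=+0.017740-0.036097i
  term(m=-1) = +0.130739-0.070054i   from Y*(Ω₁)=+0.546899+0.035653i, Y(Ω₂)=+0.229729-0.143070i
  term(m=+0) = -0.284720-0.000000i   from Y*(Ω₁)=-0.334248-0.000000i, Y(Ω₂)=+0.851822+0.000000i
  term(m=+1) = +0.130739+0.070054i   from Y*(Ω₁)=-0.546899+0.035653i, Y(Ω₂)=-0.229729-0.143070i
  term(m=+2) = -0.006107-0.009180i   from Y*(Ω₁)=-0.271814+0.035592i, Y(Ω₂)=+0.017740+0.036097i
  term(m=+3) = +0.000027+0.000285i   from Y*(Ω₁)=-0.076599+0.015153i, Y(Ω₂)=+0.000366-0.003642i
  term(m=+4) = +0.000001-0.000003i   from Y*(Ω₁)=-0.013556+0.003612i, Y(Ω₂)=-0.000132+0.000171i
  term(m=+5) = -0.000000+0.000000i   from Y*(Ω₁)=-0.001404+0.000474i, Y(Ω₂)=+0.000007-0.000003i
Total Σ_m = -0.035398-0.000000i. Multiply by 1.142397: -0.040439-0.000000i. P_5(cos γ) = -0.040439

-0.040439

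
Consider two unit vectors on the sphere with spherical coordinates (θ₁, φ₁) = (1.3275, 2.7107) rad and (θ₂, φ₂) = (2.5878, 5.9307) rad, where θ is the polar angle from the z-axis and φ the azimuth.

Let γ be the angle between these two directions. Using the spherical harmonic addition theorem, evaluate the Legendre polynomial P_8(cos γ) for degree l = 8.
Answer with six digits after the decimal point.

Term-by-term m-sum for l=8 (normalisation 4π/17 = 0.739198):
  term(m=-8) = +0.000991-0.000718i   from Y*(Ω₁)=-0.387002+0.122070i, Y(Ω₂)=-0.002862+0.000954i
  term(m=-7) = +0.006707-0.004102i   from Y*(Ω₁)=+0.399736+0.050369i, Y(Ω₂)=+0.015244-0.012182i
  term(m=-6) = -0.002849+0.001449i   from Y*(Ω₁)=+0.034596+0.021509i, Y(Ω₂)=-0.040617+0.067131i
  term(m=-5) = -0.072526+0.029985i   from Y*(Ω₁)=-0.197969-0.299761i, Y(Ω₂)=+0.041609-0.214467i
  term(m=-4) = -0.034727+0.011263i   from Y*(Ω₁)=+0.013246+0.086026i, Y(Ω₂)=+0.067179+0.414027i
  term(m=-3) = +0.150912-0.036167i   from Y*(Ω₁)=-0.085690+0.300121i, Y(Ω₂)=-0.244173-0.433121i
  term(m=-2) = +0.026859-0.004247i   from Y*(Ω₁)=+0.091286-0.106417i, Y(Ω₂)=+0.147716+0.125680i
  term(m=-1) = +0.095040-0.007467i   from Y*(Ω₁)=+0.260247-0.119636i, Y(Ω₂)=+0.312369+0.114904i
  term(m=+0) = +0.049307+0.000000i   from Y*(Ω₁)=-0.155002-0.000000i, Y(Ω₂)=-0.318107+0.000000i
  term(m=+1) = +0.095040+0.007467i   from Y*(Ω₁)=-0.260247-0.119636i, Y(Ω₂)=-0.312369+0.114904i
  term(m=+2) = +0.026859+0.004247i   from Y*(Ω₁)=+0.091286+0.106417i, Y(Ω₂)=+0.147716-0.125680i
  term(m=+3) = +0.150912+0.036167i   from Y*(Ω₁)=+0.085690+0.300121i, Y(Ω₂)=+0.244173-0.433121i
  term(m=+4) = -0.034727-0.011263i   from Y*(Ω₁)=+0.013246-0.086026i, Y(Ω₂)=+0.067179-0.414027i
  term(m=+5) = -0.072526-0.029985i   from Y*(Ω₁)=+0.197969-0.299761i, Y(Ω₂)=-0.041609-0.214467i
  term(m=+6) = -0.002849-0.001449i   from Y*(Ω₁)=+0.034596-0.021509i, Y(Ω₂)=-0.040617-0.067131i
  term(m=+7) = +0.006707+0.004102i   from Y*(Ω₁)=-0.399736+0.050369i, Y(Ω₂)=-0.015244-0.012182i
  term(m=+8) = +0.000991+0.000718i   from Y*(Ω₁)=-0.387002-0.122070i, Y(Ω₂)=-0.002862-0.000954i
Accumulated sum +0.390120-0.000000i; after 4π/(2l+1) scaling, +0.288376-0.000000i ⇒ P_8 = 0.288376

0.288376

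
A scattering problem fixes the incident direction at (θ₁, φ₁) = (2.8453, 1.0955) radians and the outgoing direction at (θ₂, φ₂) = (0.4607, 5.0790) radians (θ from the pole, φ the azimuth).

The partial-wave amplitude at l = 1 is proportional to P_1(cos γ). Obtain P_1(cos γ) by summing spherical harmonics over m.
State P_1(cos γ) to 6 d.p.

Expand P_1 via completeness: Σ_{m} conj(Y_{1,m}) at Ω₁ times Y_{1,m} at Ω₂ —
  m=-1: Y*=+0.046161+0.089695i  Y=+0.055058+0.143391i  product -0.010320+0.011557i
  m=+0: Y*=-0.467312-0.000000i  Y=+0.437662+0.000000i  product -0.204524-0.000000i
  m=+1: Y*=-0.046161+0.089695i  Y=-0.055058+0.143391i  product -0.010320-0.011557i
Σ over m = -0.225164+0.000000i; ×(4π/3) → -0.943166+0.000000i. Real part: -0.943166

-0.943166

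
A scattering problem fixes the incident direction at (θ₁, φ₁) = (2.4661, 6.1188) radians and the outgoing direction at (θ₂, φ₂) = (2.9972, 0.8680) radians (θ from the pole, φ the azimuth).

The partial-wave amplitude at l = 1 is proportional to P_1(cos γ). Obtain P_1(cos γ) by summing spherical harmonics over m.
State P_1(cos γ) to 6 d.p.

0.818413

Addition theorem: P_1(cos γ) = (4π/3) Σ_m Y*_{lm}(Ω₁) Y_{lm}(Ω₂), m = −1…1:
  m=-1: Y*=0.21312 - 0.03535j  Y=0.03213 - 0.03793j  product 0.00551 - 0.00922j
  m=+0: Y*=-0.38130 + 0.00000j  Y=-0.48352 + 0.00000j  product 0.18437 + 0.00000j
  m=+1: Y*=-0.21312 - 0.03535j  Y=-0.03213 - 0.03793j  product 0.00551 + 0.00922j
Accumulated sum 0.19538 + 0.00000j; after 4π/(2l+1) scaling, 0.81841 + 0.00000j ⇒ P_1 = 0.818413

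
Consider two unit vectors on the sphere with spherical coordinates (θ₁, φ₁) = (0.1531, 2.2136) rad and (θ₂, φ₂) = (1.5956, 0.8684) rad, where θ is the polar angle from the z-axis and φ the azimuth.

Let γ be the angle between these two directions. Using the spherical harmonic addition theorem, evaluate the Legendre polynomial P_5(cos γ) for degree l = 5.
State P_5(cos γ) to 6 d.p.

0.017976

Addition theorem: P_5(cos γ) = (4π/11) Σ_m Y*_{lm}(Ω₁) Y_{lm}(Ω₂), m = −5…5:
  [-5]  conj(Y_{5,-5})(Ω₁) = +0.000003-0.000038i ; Y_{5,-5}(Ω₂) = -0.167747+0.431993i ; Δ = +0.000016+0.000008i
  [-4]  conj(Y_{5,-4})(Ω₁) = -0.000660+0.000424i ; Y_{5,-4}(Ω₂) = +0.034371-0.011850i ; Δ = -0.000018+0.000022i
  [-3]  conj(Y_{5,-3})(Ω₁) = +0.008954+0.003346i ; Y_{5,-3}(Ω₂) = +0.295440+0.175650i ; Δ = +0.002058+0.002561i
  [-2]  conj(Y_{5,-2})(Ω₁) = -0.021154-0.072154i ; Y_{5,-2}(Ω₂) = -0.006928-0.041352i ; Δ = -0.002837+0.001375i
  [-1]  conj(Y_{5,-1})(Ω₁) = -0.215498+0.287749i ; Y_{5,-1}(Ω₂) = +0.205074-0.242292i ; Δ = +0.025526+0.111223i
  [+0]  conj(Y_{5,0})(Ω₁) = +0.778064-0.000000i ; Y_{5,0}(Ω₂) = -0.043383+0.000000i ; Δ = -0.033754+0.000000i
  [+1]  conj(Y_{5,1})(Ω₁) = +0.215498+0.287749i ; Y_{5,1}(Ω₂) = -0.205074-0.242292i ; Δ = +0.025526-0.111223i
  [+2]  conj(Y_{5,2})(Ω₁) = -0.021154+0.072154i ; Y_{5,2}(Ω₂) = -0.006928+0.041352i ; Δ = -0.002837-0.001375i
  [+3]  conj(Y_{5,3})(Ω₁) = -0.008954+0.003346i ; Y_{5,3}(Ω₂) = -0.295440+0.175650i ; Δ = +0.002058-0.002561i
  [+4]  conj(Y_{5,4})(Ω₁) = -0.000660-0.000424i ; Y_{5,4}(Ω₂) = +0.034371+0.011850i ; Δ = -0.000018-0.000022i
  [+5]  conj(Y_{5,5})(Ω₁) = -0.000003-0.000038i ; Y_{5,5}(Ω₂) = +0.167747+0.431993i ; Δ = +0.000016-0.000008i
Accumulated sum +0.015735-0.000000i; after 4π/(2l+1) scaling, +0.017976-0.000000i ⇒ P_5 = 0.017976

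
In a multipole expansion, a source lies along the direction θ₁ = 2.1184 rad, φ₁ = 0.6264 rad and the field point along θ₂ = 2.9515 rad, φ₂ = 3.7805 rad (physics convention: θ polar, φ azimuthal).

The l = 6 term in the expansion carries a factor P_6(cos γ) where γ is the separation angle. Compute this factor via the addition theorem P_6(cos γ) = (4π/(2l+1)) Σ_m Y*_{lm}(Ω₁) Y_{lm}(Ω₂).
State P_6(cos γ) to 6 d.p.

0.222438

Summing Y*_{l m}(θ₁,φ₁)·Y_{l m}(θ₂,φ₂) over m ∈ [−6, 6]; prefactor 4π/(2·6+1) = 0.966644:
  m=-6: (-0.152626, -0.108227) × (-0.000017, 0.000014) = (0.000004, -0.000000)  (running Σ = (0.000004, -0.000000))
  m=-5: (0.395230, -0.003791) × (-0.000395, 0.000021) = (-0.000156, 0.000010)  (running Σ = (-0.000152, 0.000009))
  m=-4: (-0.302233, 0.223149) × (-0.003640, -0.002416) = (0.001639, -0.000082)  (running Σ = (0.001487, -0.000073))
  m=-3: (-0.001169, 0.003669) × (-0.011130, -0.030881) = (0.000126, -0.000005)  (running Σ = (0.001614, -0.000077))
  m=-2: (-0.107963, -0.327989) × (0.048118, -0.159510) = (-0.057513, 0.001439)  (running Σ = (-0.055899, 0.001362))
  m=-1: (0.104932, 0.075931) × (0.414613, -0.307994) = (0.066892, -0.000837)  (running Σ = (0.010993, 0.000525))
  m=0: (0.312604, -0.000000) × (0.665783, 0.000000) = (0.208127, 0.000000)  (running Σ = (0.219120, 0.000525))
  m=1: (-0.104932, 0.075931) × (-0.414613, -0.307994) = (0.066892, 0.000837)  (running Σ = (0.286012, 0.001362))
  m=2: (-0.107963, 0.327989) × (0.048118, 0.159510) = (-0.057513, -0.001439)  (running Σ = (0.228500, -0.000077))
  m=3: (0.001169, 0.003669) × (0.011130, -0.030881) = (0.000126, 0.000005)  (running Σ = (0.228626, -0.000073))
  m=4: (-0.302233, -0.223149) × (-0.003640, 0.002416) = (0.001639, 0.000082)  (running Σ = (0.230265, 0.000009))
  m=5: (-0.395230, -0.003791) × (0.000395, 0.000021) = (-0.000156, -0.000010)  (running Σ = (0.230109, -0.000000))
  m=6: (-0.152626, 0.108227) × (-0.000017, -0.000014) = (0.000004, 0.000000)  (running Σ = (0.230113, -0.000000))
Total Σ_m = (0.230113, -0.000000). Multiply by 0.966644: (0.222438, -0.000000). P_6(cos γ) = 0.222438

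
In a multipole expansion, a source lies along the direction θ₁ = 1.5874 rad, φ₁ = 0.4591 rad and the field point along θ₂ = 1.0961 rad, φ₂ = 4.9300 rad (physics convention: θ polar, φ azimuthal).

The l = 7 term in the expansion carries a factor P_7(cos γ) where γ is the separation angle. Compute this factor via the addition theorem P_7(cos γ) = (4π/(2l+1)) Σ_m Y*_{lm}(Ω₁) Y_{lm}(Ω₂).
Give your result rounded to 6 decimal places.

Expand P_7 via completeness: Σ_{m} conj(Y_{7,m}) at Ω₁ times Y_{7,m} at Ω₂ —
  term(m=-7) = 0.10921 + 0.01313j   from Y*(Ω₁)=-0.49826 - 0.03599j, Y(Ω₂)=-0.21994 - 0.01046j
  term(m=-6) = 0.00160 + 0.01304j   from Y*(Ω₁)=0.02874 - 0.01171j, Y(Ω₂)=-0.11094 + 0.40858j
  term(m=-5) = 0.11968 - 0.04551j   from Y*(Ω₁)=0.24220 - 0.27354j, Y(Ω₂)=0.31040 + 0.16268j
  term(m=-4) = -0.00124 - 0.00179j   from Y*(Ω₁)=-0.00958 + 0.03521j, Y(Ω₂)=-0.03844 + 0.04561j
  term(m=-3) = -0.07735 + 0.08741j   from Y*(Ω₁)=0.06341 + 0.32360j, Y(Ω₂)=0.21501 + 0.28117j
  term(m=-2) = -0.00339 - 0.00178j   from Y*(Ω₁)=-0.02361 - 0.03089j, Y(Ω₂)=0.08922 - 0.04148j
  term(m=-1) = 0.02373 - 0.09635j   from Y*(Ω₁)=-0.28413 - 0.14045j, Y(Ω₂)=0.06759 + 0.30569j
  term(m=+0) = 0.00553 + 0.00000j   from Y*(Ω₁)=0.03958 + 0.00000j, Y(Ω₂)=0.13962 + 0.00000j
  term(m=+1) = 0.02373 + 0.09635j   from Y*(Ω₁)=0.28413 - 0.14045j, Y(Ω₂)=-0.06759 + 0.30569j
  term(m=+2) = -0.00339 + 0.00178j   from Y*(Ω₁)=-0.02361 + 0.03089j, Y(Ω₂)=0.08922 + 0.04148j
  term(m=+3) = -0.07735 - 0.08741j   from Y*(Ω₁)=-0.06341 + 0.32360j, Y(Ω₂)=-0.21501 + 0.28117j
  term(m=+4) = -0.00124 + 0.00179j   from Y*(Ω₁)=-0.00958 - 0.03521j, Y(Ω₂)=-0.03844 - 0.04561j
  term(m=+5) = 0.11968 + 0.04551j   from Y*(Ω₁)=-0.24220 - 0.27354j, Y(Ω₂)=-0.31040 + 0.16268j
  term(m=+6) = 0.00160 - 0.01304j   from Y*(Ω₁)=0.02874 + 0.01171j, Y(Ω₂)=-0.11094 - 0.40858j
  term(m=+7) = 0.10921 - 0.01313j   from Y*(Ω₁)=0.49826 - 0.03599j, Y(Ω₂)=0.21994 - 0.01046j
Accumulated sum 0.35001 + 0.00000j; after 4π/(2l+1) scaling, 0.29322 + 0.00000j ⇒ P_7 = 0.293221

0.293221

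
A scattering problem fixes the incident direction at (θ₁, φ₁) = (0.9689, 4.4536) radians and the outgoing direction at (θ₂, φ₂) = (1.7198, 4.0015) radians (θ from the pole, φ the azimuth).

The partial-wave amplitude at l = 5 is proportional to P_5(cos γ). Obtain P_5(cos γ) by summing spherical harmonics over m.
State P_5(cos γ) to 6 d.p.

-0.268694

Addition theorem: P_5(cos γ) = (4π/11) Σ_m Y*_{lm}(Ω₁) Y_{lm}(Ω₂), m = −5…5:
  term(m=-5) = (-0.049327, 0.059802)   from Y*(Ω₁)=(-0.169868, -0.048268), Y(Ω₂)=(0.176130, -0.402098)
  term(m=-4) = (0.018815, -0.077692)   from Y*(Ω₁)=(0.195787, -0.329875), Y(Ω₂)=(0.199202, -0.061192)
  term(m=-3) = (-0.020852, -0.095718)   from Y*(Ω₁)=(0.255925, 0.260590), Y(Ω₂)=(-0.226976, -0.142895)
  term(m=-2) = (-0.003541, -0.004501)   from Y*(Ω₁)=(0.021660, -0.012332), Y(Ω₂)=(-0.034115, -0.227235)
  term(m=-1) = (-0.070188, -0.034087)   from Y*(Ω₁)=(0.089849, 0.339404), Y(Ω₂)=(-0.145013, 0.168409)
  term(m=+0) = (0.014984, 0.000000)   from Y*(Ω₁)=(-0.063986, -0.000000), Y(Ω₂)=(-0.234172, 0.000000)
  term(m=+1) = (-0.070188, 0.034087)   from Y*(Ω₁)=(-0.089849, 0.339404), Y(Ω₂)=(0.145013, 0.168409)
  term(m=+2) = (-0.003541, 0.004501)   from Y*(Ω₁)=(0.021660, 0.012332), Y(Ω₂)=(-0.034115, 0.227235)
  term(m=+3) = (-0.020852, 0.095718)   from Y*(Ω₁)=(-0.255925, 0.260590), Y(Ω₂)=(0.226976, -0.142895)
  term(m=+4) = (0.018815, 0.077692)   from Y*(Ω₁)=(0.195787, 0.329875), Y(Ω₂)=(0.199202, 0.061192)
  term(m=+5) = (-0.049327, -0.059802)   from Y*(Ω₁)=(0.169868, -0.048268), Y(Ω₂)=(-0.176130, -0.402098)
Σ over m = (-0.235202, 0.000000); ×(4π/11) → (-0.268694, 0.000000). Real part: -0.268694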